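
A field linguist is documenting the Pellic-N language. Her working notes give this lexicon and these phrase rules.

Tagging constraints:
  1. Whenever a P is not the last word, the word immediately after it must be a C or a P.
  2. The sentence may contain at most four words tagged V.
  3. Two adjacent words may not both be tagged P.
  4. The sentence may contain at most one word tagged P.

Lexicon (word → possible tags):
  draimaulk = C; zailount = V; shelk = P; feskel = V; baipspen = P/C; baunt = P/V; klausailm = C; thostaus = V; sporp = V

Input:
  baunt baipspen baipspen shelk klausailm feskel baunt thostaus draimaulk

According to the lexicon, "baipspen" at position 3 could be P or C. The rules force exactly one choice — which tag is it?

Candidates per position — 1:baunt {P,V}; 2:baipspen {P,C}; 3:baipspen {P,C}; 4:shelk {P}; 5:klausailm {C}; 6:feskel {V}; 7:baunt {P,V}; 8:thostaus {V}; 9:draimaulk {C}.
Position 1: P is ruled out by rule 4; that leaves V.
Position 2: P is ruled out by rule 4; that leaves C.
Position 3: P is ruled out by rule 3; that leaves C.
Position 7: P is ruled out by rule 1; that leaves V.
So the tagging must be: V C C P C V V V C.
Checking: rule 1 satisfied; rule 2 satisfied; rule 3 satisfied; rule 4 satisfied.

C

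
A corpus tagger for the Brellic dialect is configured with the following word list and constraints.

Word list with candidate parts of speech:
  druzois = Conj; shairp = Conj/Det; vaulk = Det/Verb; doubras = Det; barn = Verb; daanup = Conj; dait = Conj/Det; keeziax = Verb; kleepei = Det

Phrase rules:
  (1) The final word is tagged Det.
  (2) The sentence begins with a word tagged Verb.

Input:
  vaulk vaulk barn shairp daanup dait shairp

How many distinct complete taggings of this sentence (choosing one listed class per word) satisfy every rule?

8

Candidates per position — 1:vaulk {Det,Verb}; 2:vaulk {Det,Verb}; 3:barn {Verb}; 4:shairp {Conj,Det}; 5:daanup {Conj}; 6:dait {Conj,Det}; 7:shairp {Conj,Det}.
There are 32 candidate sequences in total.
Checking each against the rules leaves 8 sequences.
Count = 8.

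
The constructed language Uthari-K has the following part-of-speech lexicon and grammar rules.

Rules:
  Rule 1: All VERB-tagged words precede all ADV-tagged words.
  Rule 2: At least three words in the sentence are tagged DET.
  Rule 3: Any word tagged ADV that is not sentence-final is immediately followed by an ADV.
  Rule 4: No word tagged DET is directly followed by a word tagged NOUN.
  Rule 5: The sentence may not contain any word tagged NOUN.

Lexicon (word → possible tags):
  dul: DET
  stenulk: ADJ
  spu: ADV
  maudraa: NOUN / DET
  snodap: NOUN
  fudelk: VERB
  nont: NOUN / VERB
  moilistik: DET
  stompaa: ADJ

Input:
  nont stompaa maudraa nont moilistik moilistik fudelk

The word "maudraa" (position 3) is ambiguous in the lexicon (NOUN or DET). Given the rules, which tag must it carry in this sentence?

DET

Candidates per position — 1:nont {NOUN,VERB}; 2:stompaa {ADJ}; 3:maudraa {NOUN,DET}; 4:nont {NOUN,VERB}; 5:moilistik {DET}; 6:moilistik {DET}; 7:fudelk {VERB}.
Word 1 cannot be NOUN — rule 5 would then fail for every completion. It is VERB.
Word 3 cannot be NOUN — rule 2 would then fail for every completion. It is DET.
Word 4 cannot be NOUN — rule 4 would then fail for every completion. It is VERB.
The only consistent sequence is: VERB ADJ DET VERB DET DET VERB.
Rule-by-rule: rule 1 ✓; rule 2 ✓; rule 3 ✓; rule 4 ✓; rule 5 ✓.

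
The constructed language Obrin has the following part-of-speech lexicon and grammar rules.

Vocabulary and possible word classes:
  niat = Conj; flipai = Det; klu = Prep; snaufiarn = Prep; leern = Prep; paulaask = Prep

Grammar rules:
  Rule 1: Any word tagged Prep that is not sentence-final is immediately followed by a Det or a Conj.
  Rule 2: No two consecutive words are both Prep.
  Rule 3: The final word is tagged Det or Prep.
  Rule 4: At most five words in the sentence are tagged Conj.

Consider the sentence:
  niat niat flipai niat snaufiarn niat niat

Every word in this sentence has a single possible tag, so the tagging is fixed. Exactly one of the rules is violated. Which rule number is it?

Fixed tagging: Conj Conj Det Conj Prep Conj Conj.
Applying the rules: R1 ✓, R2 ✓, R3 ✗, R4 ✓.
Only rule 3 fails.

3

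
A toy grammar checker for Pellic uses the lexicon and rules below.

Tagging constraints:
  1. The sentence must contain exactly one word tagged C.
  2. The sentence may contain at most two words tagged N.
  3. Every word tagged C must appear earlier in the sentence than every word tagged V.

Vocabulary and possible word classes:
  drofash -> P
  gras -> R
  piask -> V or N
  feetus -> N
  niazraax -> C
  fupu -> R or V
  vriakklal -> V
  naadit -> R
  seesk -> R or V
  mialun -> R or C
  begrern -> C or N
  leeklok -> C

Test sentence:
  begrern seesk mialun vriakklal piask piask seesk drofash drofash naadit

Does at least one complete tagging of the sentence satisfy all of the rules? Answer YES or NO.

Candidates per position — 1:begrern {C,N}; 2:seesk {R,V}; 3:mialun {R,C}; 4:vriakklal {V}; 5:piask {V,N}; 6:piask {V,N}; 7:seesk {R,V}; 8:drofash {P}; 9:drofash {P}; 10:naadit {R}.
One satisfying assignment: C V R V N V R P P R.
Rule-by-rule: rule 1 ✓; rule 2 ✓; rule 3 ✓.

YES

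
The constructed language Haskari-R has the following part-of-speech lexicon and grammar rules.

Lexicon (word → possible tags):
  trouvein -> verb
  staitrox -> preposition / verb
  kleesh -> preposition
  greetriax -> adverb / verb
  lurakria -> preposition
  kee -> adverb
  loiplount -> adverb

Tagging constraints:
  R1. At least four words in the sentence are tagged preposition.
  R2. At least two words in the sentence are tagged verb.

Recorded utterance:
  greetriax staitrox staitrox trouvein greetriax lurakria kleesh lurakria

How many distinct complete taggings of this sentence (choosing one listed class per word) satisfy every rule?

Candidates per position — 1:greetriax {adverb,verb}; 2:staitrox {preposition,verb}; 3:staitrox {preposition,verb}; 4:trouvein {verb}; 5:greetriax {adverb,verb}; 6:lurakria {preposition}; 7:kleesh {preposition}; 8:lurakria {preposition}.
There are 16 candidate sequences in total.
Checking each against the rules leaves 11 sequences.
Count = 11.

11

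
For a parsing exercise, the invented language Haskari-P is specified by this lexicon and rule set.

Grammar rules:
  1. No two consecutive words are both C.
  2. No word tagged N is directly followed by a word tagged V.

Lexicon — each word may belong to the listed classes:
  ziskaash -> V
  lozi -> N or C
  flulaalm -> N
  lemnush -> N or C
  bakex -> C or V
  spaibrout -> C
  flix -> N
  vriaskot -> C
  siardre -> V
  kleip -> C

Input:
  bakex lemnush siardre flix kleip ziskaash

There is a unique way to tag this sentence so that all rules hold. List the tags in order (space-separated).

Candidates per position — 1:bakex {C,V}; 2:lemnush {N,C}; 3:siardre {V}; 4:flix {N}; 5:kleip {C}; 6:ziskaash {V}.
Word 2 cannot be N — rule 2 would then fail for every completion. It is C.
Word 1 cannot be C — rule 1 would then fail for every completion. It is V.
The unique satisfying tagging is: V C V N C V.
Checking: rule 1 ✓; rule 2 ✓.

V C V N C V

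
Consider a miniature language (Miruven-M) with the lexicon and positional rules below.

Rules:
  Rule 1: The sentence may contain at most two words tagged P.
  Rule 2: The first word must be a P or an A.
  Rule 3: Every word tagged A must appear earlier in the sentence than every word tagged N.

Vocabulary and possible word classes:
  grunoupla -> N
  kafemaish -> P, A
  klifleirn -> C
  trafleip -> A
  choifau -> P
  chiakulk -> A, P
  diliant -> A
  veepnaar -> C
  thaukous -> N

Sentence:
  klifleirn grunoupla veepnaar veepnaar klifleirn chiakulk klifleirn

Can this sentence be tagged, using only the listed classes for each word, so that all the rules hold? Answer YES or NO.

Candidates per position — 1:klifleirn {C}; 2:grunoupla {N}; 3:veepnaar {C}; 4:veepnaar {C}; 5:klifleirn {C}; 6:chiakulk {A,P}; 7:klifleirn {C}.
Rule 2 cannot be satisfied by any choice of tags from the lexicon.
So there is no consistent tagging.

NO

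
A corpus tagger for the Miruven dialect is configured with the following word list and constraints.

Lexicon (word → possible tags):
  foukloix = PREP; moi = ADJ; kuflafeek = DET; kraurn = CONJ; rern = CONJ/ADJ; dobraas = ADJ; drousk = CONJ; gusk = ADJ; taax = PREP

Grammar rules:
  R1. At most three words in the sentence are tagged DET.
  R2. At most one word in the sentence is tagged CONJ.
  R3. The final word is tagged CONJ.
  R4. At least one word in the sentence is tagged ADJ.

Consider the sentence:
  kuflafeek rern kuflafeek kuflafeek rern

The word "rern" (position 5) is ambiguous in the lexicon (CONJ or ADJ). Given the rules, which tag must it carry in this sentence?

CONJ

Candidates per position — 1:kuflafeek {DET}; 2:rern {CONJ,ADJ}; 3:kuflafeek {DET}; 4:kuflafeek {DET}; 5:rern {CONJ,ADJ}.
Word 5 cannot be ADJ — rule 3 would then fail for every completion. It is CONJ.
Word 2 cannot be CONJ — rule 2 would then fail for every completion. It is ADJ.
The unique satisfying tagging is: DET ADJ DET DET CONJ.
Verifying each rule — rule 1 holds; rule 2 holds; rule 3 holds; rule 4 holds.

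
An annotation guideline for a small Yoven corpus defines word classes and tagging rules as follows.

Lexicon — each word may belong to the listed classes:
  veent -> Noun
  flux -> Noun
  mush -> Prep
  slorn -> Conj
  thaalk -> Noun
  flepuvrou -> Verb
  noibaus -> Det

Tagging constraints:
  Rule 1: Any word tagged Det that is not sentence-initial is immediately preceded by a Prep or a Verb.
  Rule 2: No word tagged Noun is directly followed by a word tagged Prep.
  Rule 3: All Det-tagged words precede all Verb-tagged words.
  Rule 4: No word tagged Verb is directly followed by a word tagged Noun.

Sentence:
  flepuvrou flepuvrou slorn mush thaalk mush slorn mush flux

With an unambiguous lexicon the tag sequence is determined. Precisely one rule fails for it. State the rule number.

Fixed tagging: Verb Verb Conj Prep Noun Prep Conj Prep Noun.
Checking each rule: R1 holds, R2 violated, R3 holds, R4 holds.
Only rule 2 fails.

2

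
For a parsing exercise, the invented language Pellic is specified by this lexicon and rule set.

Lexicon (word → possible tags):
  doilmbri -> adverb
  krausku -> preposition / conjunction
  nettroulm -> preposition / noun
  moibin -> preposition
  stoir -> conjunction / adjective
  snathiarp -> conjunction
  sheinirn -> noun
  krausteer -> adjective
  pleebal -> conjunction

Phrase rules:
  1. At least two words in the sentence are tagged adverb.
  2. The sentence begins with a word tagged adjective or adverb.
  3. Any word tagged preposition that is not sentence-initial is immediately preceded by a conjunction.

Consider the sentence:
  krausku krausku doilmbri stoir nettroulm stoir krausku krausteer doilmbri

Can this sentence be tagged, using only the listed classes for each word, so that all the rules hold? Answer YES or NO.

Candidates per position — 1:krausku {preposition,conjunction}; 2:krausku {preposition,conjunction}; 3:doilmbri {adverb}; 4:stoir {conjunction,adjective}; 5:nettroulm {preposition,noun}; 6:stoir {conjunction,adjective}; 7:krausku {preposition,conjunction}; 8:krausteer {adjective}; 9:doilmbri {adverb}.
Rule 2 cannot be satisfied by any choice of tags from the lexicon.
So there is no consistent tagging.

NO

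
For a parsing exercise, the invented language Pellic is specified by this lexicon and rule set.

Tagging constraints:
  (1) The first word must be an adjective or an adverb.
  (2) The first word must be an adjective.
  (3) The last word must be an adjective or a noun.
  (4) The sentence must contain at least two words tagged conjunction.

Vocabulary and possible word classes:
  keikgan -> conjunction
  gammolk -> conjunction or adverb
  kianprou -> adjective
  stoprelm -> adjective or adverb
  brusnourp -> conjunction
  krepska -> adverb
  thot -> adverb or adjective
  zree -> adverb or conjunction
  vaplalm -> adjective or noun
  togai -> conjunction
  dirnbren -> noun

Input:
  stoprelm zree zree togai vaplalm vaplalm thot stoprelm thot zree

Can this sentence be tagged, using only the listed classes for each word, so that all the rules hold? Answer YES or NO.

NO

Candidates per position — 1:stoprelm {adjective,adverb}; 2:zree {adverb,conjunction}; 3:zree {adverb,conjunction}; 4:togai {conjunction}; 5:vaplalm {adjective,noun}; 6:vaplalm {adjective,noun}; 7:thot {adverb,adjective}; 8:stoprelm {adjective,adverb}; 9:thot {adverb,adjective}; 10:zree {adverb,conjunction}.
Rule 3 cannot be satisfied by any choice of tags from the lexicon.
So there is no consistent tagging.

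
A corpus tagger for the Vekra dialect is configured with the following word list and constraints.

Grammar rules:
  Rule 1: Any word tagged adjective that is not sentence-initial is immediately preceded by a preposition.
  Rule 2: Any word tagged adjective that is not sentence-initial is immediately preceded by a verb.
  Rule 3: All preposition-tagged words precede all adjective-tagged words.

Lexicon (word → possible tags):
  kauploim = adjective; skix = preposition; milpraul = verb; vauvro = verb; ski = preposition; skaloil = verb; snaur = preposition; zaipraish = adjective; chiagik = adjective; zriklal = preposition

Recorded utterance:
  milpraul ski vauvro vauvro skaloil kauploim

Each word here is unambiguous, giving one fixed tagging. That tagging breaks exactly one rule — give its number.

1

Fixed tagging: verb preposition verb verb verb adjective.
Rule check: R1 fail, R2 pass, R3 pass.
Only rule 1 fails.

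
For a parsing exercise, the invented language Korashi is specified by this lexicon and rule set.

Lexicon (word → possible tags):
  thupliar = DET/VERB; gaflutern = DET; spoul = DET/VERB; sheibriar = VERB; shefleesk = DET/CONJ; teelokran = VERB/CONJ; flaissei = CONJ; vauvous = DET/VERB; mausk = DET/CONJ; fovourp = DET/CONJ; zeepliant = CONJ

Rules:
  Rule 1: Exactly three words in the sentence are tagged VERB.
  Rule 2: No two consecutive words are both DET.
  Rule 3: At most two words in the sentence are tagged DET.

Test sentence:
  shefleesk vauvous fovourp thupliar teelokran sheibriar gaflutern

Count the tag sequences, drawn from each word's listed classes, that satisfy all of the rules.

5

Candidates per position — 1:shefleesk {DET,CONJ}; 2:vauvous {DET,VERB}; 3:fovourp {DET,CONJ}; 4:thupliar {DET,VERB}; 5:teelokran {VERB,CONJ}; 6:sheibriar {VERB}; 7:gaflutern {DET}.
There are 32 candidate sequences in total.
The sequences that satisfy every rule: DET VERB CONJ VERB CONJ VERB DET; CONJ DET CONJ VERB VERB VERB DET; CONJ VERB DET VERB CONJ VERB DET; CONJ VERB CONJ DET VERB VERB DET; CONJ VERB CONJ VERB CONJ VERB DET.
Count = 5.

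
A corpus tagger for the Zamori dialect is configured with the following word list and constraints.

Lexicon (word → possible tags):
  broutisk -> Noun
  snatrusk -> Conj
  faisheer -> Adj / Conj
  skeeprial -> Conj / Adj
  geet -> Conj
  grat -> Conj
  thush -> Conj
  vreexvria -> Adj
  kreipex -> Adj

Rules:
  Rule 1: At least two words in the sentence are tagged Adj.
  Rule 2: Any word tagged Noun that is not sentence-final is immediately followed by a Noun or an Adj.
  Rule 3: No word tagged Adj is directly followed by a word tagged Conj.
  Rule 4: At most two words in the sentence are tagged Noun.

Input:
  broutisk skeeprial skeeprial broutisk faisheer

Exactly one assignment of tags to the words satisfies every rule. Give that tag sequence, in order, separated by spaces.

Noun Adj Adj Noun Adj

Candidates per position — 1:broutisk {Noun}; 2:skeeprial {Conj,Adj}; 3:skeeprial {Conj,Adj}; 4:broutisk {Noun}; 5:faisheer {Adj,Conj}.
Position 2: tagging it Conj would leave rule 2 unsatisfiable, so it must be Adj.
Position 3: tagging it Conj would leave rule 3 unsatisfiable, so it must be Adj.
Position 5: tagging it Conj would leave rule 2 unsatisfiable, so it must be Adj.
The unique satisfying tagging is: Noun Adj Adj Noun Adj.
Rule-by-rule: rule 1 ✓; rule 2 ✓; rule 3 ✓; rule 4 ✓.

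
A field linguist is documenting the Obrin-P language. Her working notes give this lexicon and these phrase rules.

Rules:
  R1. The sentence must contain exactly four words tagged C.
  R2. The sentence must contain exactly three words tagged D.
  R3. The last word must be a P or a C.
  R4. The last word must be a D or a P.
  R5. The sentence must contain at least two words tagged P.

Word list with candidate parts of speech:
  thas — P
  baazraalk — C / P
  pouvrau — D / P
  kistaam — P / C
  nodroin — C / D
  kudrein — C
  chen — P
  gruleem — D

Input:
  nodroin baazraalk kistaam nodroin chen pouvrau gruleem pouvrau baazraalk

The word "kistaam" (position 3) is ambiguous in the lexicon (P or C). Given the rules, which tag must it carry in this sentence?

C

Candidates per position — 1:nodroin {C,D}; 2:baazraalk {C,P}; 3:kistaam {P,C}; 4:nodroin {C,D}; 5:chen {P}; 6:pouvrau {D,P}; 7:gruleem {D}; 8:pouvrau {D,P}; 9:baazraalk {C,P}.
If word 9 were C, no tagging could satisfy rule 4; so word 9 is P.
If word 1 were D, no tagging could satisfy rule 1; so word 1 is C.
If word 2 were P, no tagging could satisfy rule 1; so word 2 is C.
If word 3 were P, no tagging could satisfy rule 1; so word 3 is C.
If word 4 were D, no tagging could satisfy rule 1; so word 4 is C.
If word 6 were P, no tagging could satisfy rule 2; so word 6 is D.
If word 8 were P, no tagging could satisfy rule 2; so word 8 is D.
So the tagging must be: C C C C P D D D P.
Check: rule 1 satisfied; rule 2 satisfied; rule 3 satisfied; rule 4 satisfied; rule 5 satisfied.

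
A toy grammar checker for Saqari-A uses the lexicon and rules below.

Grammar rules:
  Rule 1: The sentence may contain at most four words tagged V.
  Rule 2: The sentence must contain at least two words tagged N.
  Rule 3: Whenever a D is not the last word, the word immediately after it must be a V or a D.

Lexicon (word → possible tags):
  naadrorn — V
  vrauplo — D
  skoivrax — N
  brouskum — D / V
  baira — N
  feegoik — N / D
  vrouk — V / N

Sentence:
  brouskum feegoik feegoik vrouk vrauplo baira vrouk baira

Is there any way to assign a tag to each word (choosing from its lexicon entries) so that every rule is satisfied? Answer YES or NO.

Candidates per position — 1:brouskum {D,V}; 2:feegoik {N,D}; 3:feegoik {N,D}; 4:vrouk {V,N}; 5:vrauplo {D}; 6:baira {N}; 7:vrouk {V,N}; 8:baira {N}.
Rule 3 cannot be satisfied by any choice of tags from the lexicon.
So there is no consistent tagging.

NO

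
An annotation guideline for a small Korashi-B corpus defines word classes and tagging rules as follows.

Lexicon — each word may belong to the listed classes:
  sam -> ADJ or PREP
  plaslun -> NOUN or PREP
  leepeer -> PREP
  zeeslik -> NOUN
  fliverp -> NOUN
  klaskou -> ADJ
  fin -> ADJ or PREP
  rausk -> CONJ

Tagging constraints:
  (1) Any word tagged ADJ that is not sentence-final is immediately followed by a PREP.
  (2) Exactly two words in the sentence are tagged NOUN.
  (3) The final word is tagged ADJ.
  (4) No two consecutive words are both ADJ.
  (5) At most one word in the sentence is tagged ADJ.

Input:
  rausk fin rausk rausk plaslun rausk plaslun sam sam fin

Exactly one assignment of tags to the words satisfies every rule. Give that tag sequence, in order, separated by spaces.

Candidates per position — 1:rausk {CONJ}; 2:fin {ADJ,PREP}; 3:rausk {CONJ}; 4:rausk {CONJ}; 5:plaslun {NOUN,PREP}; 6:rausk {CONJ}; 7:plaslun {NOUN,PREP}; 8:sam {ADJ,PREP}; 9:sam {ADJ,PREP}; 10:fin {ADJ,PREP}.
Word 2 cannot be ADJ — rule 1 would then fail for every completion. It is PREP.
Word 5 cannot be PREP — rule 2 would then fail for every completion. It is NOUN.
Word 7 cannot be PREP — rule 2 would then fail for every completion. It is NOUN.
Word 10 cannot be PREP — rule 3 would then fail for every completion. It is ADJ.
Word 8 cannot be ADJ — rule 5 would then fail for every completion. It is PREP.
Word 9 cannot be ADJ — rule 1 would then fail for every completion. It is PREP.
So the tagging must be: CONJ PREP CONJ CONJ NOUN CONJ NOUN PREP PREP ADJ.
Verifying each rule — rule 1 holds; rule 2 holds; rule 3 holds; rule 4 holds; rule 5 holds.

CONJ PREP CONJ CONJ NOUN CONJ NOUN PREP PREP ADJ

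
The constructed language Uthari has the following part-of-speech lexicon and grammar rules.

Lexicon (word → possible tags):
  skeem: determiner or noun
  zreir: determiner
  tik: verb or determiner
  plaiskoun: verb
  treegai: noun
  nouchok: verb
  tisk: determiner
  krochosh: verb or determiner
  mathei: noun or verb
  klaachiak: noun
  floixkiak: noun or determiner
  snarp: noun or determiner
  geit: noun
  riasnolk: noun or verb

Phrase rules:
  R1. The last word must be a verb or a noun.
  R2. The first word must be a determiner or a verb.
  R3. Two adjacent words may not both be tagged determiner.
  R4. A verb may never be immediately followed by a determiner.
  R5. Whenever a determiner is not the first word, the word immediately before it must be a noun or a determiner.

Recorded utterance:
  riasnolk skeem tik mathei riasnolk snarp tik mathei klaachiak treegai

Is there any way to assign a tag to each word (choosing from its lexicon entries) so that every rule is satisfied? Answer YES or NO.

YES

Candidates per position — 1:riasnolk {noun,verb}; 2:skeem {determiner,noun}; 3:tik {verb,determiner}; 4:mathei {noun,verb}; 5:riasnolk {noun,verb}; 6:snarp {noun,determiner}; 7:tik {verb,determiner}; 8:mathei {noun,verb}; 9:klaachiak {noun}; 10:treegai {noun}.
One satisfying assignment: verb noun verb verb noun determiner verb verb noun noun.
Check: rule 1 holds; rule 2 holds; rule 3 holds; rule 4 holds; rule 5 holds.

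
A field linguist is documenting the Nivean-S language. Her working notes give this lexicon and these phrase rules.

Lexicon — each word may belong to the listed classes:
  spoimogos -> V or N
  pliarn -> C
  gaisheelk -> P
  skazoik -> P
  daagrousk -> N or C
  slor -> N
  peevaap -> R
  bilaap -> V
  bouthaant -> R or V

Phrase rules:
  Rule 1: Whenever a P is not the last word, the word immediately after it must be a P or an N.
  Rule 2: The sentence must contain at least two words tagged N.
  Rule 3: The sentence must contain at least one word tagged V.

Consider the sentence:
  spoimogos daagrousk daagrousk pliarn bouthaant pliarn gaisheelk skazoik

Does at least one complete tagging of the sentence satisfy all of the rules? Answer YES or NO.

Candidates per position — 1:spoimogos {V,N}; 2:daagrousk {N,C}; 3:daagrousk {N,C}; 4:pliarn {C}; 5:bouthaant {R,V}; 6:pliarn {C}; 7:gaisheelk {P}; 8:skazoik {P}.
One satisfying assignment: N N C C V C P P.
Verifying each rule — rule 1 ✓; rule 2 ✓; rule 3 ✓.

YES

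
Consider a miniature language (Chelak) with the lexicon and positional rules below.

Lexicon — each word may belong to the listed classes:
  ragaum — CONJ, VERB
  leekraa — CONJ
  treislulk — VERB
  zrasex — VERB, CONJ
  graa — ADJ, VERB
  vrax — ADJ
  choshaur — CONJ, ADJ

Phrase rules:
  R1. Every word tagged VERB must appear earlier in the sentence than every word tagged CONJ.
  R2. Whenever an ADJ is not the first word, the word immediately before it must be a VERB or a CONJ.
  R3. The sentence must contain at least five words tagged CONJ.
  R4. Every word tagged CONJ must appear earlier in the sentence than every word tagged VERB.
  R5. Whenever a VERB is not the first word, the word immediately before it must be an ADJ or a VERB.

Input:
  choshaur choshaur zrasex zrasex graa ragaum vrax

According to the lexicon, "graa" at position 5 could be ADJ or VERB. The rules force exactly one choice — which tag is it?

Candidates per position — 1:choshaur {CONJ,ADJ}; 2:choshaur {CONJ,ADJ}; 3:zrasex {VERB,CONJ}; 4:zrasex {VERB,CONJ}; 5:graa {ADJ,VERB}; 6:ragaum {CONJ,VERB}; 7:vrax {ADJ}.
At position 1, choosing ADJ makes rule 3 impossible to satisfy; hence CONJ.
At position 2, choosing ADJ makes rule 3 impossible to satisfy; hence CONJ.
At position 3, choosing VERB makes rule 1 impossible to satisfy; hence CONJ.
At position 4, choosing VERB makes rule 1 impossible to satisfy; hence CONJ.
At position 5, choosing VERB makes rule 1 impossible to satisfy; hence ADJ.
At position 6, choosing VERB makes rule 1 impossible to satisfy; hence CONJ.
The only consistent sequence is: CONJ CONJ CONJ CONJ ADJ CONJ ADJ.
Checking: rule 1 satisfied; rule 2 satisfied; rule 3 satisfied; rule 4 satisfied; rule 5 satisfied.

ADJ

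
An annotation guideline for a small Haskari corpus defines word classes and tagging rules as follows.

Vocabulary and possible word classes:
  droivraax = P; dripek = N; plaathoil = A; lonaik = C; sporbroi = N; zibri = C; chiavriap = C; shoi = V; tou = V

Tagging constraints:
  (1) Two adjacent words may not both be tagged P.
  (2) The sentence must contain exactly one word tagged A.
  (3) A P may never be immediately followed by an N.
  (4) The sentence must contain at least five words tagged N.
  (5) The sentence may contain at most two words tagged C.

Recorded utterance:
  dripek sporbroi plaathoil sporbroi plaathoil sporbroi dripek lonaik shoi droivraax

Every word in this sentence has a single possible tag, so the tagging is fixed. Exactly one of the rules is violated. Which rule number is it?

Fixed tagging: N N A N A N N C V P.
Checking each rule: R1 holds, R2 violated, R3 holds, R4 holds, R5 holds.
Only rule 2 fails.

2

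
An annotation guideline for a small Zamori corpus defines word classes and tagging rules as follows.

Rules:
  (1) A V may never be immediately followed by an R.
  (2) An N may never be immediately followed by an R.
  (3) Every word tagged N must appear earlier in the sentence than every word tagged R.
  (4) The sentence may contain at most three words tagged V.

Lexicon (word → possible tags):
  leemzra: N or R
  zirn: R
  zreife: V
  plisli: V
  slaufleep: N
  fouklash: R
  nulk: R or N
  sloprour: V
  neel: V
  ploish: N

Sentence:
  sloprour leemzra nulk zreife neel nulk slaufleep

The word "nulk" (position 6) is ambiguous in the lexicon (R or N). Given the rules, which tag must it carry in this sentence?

N

Candidates per position — 1:sloprour {V}; 2:leemzra {N,R}; 3:nulk {R,N}; 4:zreife {V}; 5:neel {V}; 6:nulk {R,N}; 7:slaufleep {N}.
Position 2: tagging it R would leave rule 1 unsatisfiable, so it must be N.
Position 3: tagging it R would leave rule 2 unsatisfiable, so it must be N.
Position 6: tagging it R would leave rule 1 unsatisfiable, so it must be N.
The only consistent sequence is: V N N V V N N.
Check: rule 1 ok; rule 2 ok; rule 3 ok; rule 4 ok.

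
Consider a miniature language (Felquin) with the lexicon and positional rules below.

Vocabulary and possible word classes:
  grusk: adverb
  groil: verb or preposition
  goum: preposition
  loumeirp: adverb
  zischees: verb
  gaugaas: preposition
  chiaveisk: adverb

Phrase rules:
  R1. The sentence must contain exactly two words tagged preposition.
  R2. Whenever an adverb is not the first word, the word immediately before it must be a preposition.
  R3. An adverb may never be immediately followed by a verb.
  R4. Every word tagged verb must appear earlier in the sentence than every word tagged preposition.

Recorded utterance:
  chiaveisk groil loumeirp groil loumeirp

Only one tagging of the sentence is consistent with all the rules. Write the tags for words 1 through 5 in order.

Candidates per position — 1:chiaveisk {adverb}; 2:groil {verb,preposition}; 3:loumeirp {adverb}; 4:groil {verb,preposition}; 5:loumeirp {adverb}.
Position 2: verb is ruled out by rule 1; that leaves preposition.
Position 4: verb is ruled out by rule 1; that leaves preposition.
The only consistent sequence is: adverb preposition adverb preposition adverb.
Check: rule 1 holds; rule 2 holds; rule 3 holds; rule 4 holds.

adverb preposition adverb preposition adverb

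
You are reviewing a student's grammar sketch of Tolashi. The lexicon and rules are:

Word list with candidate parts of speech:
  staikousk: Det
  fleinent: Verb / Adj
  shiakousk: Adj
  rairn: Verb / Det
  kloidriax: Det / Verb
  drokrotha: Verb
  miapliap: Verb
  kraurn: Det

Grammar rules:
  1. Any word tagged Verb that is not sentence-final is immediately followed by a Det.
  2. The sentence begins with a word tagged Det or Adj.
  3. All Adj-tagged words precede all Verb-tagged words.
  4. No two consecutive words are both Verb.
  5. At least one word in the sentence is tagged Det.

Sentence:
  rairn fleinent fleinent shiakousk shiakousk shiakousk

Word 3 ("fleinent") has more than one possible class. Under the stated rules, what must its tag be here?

Adj

Candidates per position — 1:rairn {Verb,Det}; 2:fleinent {Verb,Adj}; 3:fleinent {Verb,Adj}; 4:shiakousk {Adj}; 5:shiakousk {Adj}; 6:shiakousk {Adj}.
Word 1 cannot be Verb — rule 1 would then fail for every completion. It is Det.
Word 2 cannot be Verb — rule 1 would then fail for every completion. It is Adj.
Word 3 cannot be Verb — rule 1 would then fail for every completion. It is Adj.
The unique satisfying tagging is: Det Adj Adj Adj Adj Adj.
Rule-by-rule: rule 1 holds; rule 2 holds; rule 3 holds; rule 4 holds; rule 5 holds.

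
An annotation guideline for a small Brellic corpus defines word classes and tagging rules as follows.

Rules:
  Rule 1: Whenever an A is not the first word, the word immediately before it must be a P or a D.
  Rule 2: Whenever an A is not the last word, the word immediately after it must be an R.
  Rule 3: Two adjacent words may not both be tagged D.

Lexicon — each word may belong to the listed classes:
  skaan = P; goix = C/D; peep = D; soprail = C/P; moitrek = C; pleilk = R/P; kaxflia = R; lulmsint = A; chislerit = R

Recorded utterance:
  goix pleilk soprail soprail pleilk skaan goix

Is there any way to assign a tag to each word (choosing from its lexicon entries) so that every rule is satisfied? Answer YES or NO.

Candidates per position — 1:goix {C,D}; 2:pleilk {R,P}; 3:soprail {C,P}; 4:soprail {C,P}; 5:pleilk {R,P}; 6:skaan {P}; 7:goix {C,D}.
One satisfying assignment: D P P P R P C.
Verifying each rule — rule 1 holds; rule 2 holds; rule 3 holds.

YES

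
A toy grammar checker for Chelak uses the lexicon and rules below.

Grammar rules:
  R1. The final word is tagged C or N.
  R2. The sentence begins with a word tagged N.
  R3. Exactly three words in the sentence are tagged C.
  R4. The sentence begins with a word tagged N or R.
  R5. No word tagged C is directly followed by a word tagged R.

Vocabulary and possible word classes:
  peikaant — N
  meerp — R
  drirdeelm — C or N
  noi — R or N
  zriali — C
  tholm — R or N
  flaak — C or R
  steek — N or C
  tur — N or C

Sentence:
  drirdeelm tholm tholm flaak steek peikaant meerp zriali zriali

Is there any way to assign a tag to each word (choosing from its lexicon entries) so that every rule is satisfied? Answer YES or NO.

YES

Candidates per position — 1:drirdeelm {C,N}; 2:tholm {R,N}; 3:tholm {R,N}; 4:flaak {C,R}; 5:steek {N,C}; 6:peikaant {N}; 7:meerp {R}; 8:zriali {C}; 9:zriali {C}.
One satisfying assignment: N N R R C N R C C.
Checking: rule 1 ok; rule 2 ok; rule 3 ok; rule 4 ok; rule 5 ok.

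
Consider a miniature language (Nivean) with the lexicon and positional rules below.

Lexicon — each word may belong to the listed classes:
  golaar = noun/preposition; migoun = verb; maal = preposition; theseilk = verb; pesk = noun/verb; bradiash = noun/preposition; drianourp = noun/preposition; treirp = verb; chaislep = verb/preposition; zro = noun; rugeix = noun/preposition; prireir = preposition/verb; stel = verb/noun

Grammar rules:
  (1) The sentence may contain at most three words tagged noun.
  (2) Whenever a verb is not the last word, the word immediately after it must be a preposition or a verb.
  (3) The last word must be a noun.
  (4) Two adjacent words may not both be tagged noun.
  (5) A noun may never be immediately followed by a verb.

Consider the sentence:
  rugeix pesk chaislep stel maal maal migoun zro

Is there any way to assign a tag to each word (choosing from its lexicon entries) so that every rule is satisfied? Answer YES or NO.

Candidates per position — 1:rugeix {noun,preposition}; 2:pesk {noun,verb}; 3:chaislep {verb,preposition}; 4:stel {verb,noun}; 5:maal {preposition}; 6:maal {preposition}; 7:migoun {verb}; 8:zro {noun}.
Rule 2 cannot be satisfied by any choice of tags from the lexicon.
So there is no consistent tagging.

NO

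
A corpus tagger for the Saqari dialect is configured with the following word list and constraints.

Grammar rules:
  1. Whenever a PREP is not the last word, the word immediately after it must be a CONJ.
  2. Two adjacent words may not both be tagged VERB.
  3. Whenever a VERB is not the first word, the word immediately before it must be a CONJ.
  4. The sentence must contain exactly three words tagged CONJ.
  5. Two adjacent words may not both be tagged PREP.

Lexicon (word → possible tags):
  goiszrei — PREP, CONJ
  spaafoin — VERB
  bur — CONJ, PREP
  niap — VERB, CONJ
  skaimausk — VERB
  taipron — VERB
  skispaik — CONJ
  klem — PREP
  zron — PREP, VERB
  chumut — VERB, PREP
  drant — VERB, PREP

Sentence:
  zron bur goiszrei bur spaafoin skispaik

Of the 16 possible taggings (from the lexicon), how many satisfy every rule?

3

Candidates per position — 1:zron {PREP,VERB}; 2:bur {CONJ,PREP}; 3:goiszrei {PREP,CONJ}; 4:bur {CONJ,PREP}; 5:spaafoin {VERB}; 6:skispaik {CONJ}.
There are 16 candidate sequences in total.
The sequences that satisfy every rule: PREP CONJ PREP CONJ VERB CONJ; VERB CONJ PREP CONJ VERB CONJ; VERB PREP CONJ CONJ VERB CONJ.
Count = 3.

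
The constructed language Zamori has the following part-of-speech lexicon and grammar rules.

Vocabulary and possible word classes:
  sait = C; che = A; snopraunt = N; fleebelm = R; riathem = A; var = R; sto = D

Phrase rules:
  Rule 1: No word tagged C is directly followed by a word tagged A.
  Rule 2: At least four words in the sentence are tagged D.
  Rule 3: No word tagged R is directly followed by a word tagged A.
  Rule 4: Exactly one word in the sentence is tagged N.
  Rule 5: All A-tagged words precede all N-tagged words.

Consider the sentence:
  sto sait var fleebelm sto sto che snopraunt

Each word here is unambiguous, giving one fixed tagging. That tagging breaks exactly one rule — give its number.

2

Fixed tagging: D C R R D D A N.
Rule check: R1 pass, R2 fail, R3 pass, R4 pass, R5 pass.
Only rule 2 fails.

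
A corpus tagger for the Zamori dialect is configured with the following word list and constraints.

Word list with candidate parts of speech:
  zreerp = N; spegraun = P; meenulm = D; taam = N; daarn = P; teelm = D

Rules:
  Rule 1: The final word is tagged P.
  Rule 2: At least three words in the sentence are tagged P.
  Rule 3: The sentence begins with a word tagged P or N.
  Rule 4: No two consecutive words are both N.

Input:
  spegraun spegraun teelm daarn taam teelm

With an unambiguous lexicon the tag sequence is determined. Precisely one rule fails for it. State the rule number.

1

Fixed tagging: P P D P N D.
Rule check: R1 ✗, R2 ✓, R3 ✓, R4 ✓.
Only rule 1 fails.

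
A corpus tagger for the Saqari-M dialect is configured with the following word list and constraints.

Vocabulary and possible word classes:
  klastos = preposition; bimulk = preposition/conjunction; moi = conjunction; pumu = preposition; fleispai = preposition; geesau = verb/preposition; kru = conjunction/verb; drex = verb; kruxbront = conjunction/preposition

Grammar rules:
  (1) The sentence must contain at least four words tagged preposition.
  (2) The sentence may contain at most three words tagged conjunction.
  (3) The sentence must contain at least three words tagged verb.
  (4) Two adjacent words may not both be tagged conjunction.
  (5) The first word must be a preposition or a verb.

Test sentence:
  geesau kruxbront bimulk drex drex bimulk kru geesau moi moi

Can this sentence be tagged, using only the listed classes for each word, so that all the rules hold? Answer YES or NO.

Candidates per position — 1:geesau {verb,preposition}; 2:kruxbront {conjunction,preposition}; 3:bimulk {preposition,conjunction}; 4:drex {verb}; 5:drex {verb}; 6:bimulk {preposition,conjunction}; 7:kru {conjunction,verb}; 8:geesau {verb,preposition}; 9:moi {conjunction}; 10:moi {conjunction}.
Rule 4 cannot be satisfied by any choice of tags from the lexicon.
So there is no consistent tagging.

NO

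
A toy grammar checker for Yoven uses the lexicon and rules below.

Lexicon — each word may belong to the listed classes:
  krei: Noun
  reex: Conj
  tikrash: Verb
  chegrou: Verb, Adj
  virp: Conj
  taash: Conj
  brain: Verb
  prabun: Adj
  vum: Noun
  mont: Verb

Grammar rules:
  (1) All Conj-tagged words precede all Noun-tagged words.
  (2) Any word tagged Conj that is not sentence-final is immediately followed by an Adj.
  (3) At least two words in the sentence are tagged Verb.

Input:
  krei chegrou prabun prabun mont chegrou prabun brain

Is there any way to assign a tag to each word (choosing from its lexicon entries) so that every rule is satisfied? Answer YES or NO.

Candidates per position — 1:krei {Noun}; 2:chegrou {Verb,Adj}; 3:prabun {Adj}; 4:prabun {Adj}; 5:mont {Verb}; 6:chegrou {Verb,Adj}; 7:prabun {Adj}; 8:brain {Verb}.
One satisfying assignment: Noun Verb Adj Adj Verb Verb Adj Verb.
Check: rule 1 holds; rule 2 holds; rule 3 holds.

YES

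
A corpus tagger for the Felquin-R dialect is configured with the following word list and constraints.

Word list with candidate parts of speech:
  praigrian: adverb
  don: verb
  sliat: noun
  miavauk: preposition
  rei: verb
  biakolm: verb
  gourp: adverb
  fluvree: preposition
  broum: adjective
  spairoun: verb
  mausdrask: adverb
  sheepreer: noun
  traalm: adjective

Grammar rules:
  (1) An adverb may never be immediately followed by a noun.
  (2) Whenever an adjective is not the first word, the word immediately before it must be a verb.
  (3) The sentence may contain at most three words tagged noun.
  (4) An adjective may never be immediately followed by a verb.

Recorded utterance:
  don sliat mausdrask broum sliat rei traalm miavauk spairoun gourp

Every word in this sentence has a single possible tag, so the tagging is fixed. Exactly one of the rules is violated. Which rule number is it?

Fixed tagging: verb noun adverb adjective noun verb adjective preposition verb adverb.
Rule check: R1 ✓, R2 ✗, R3 ✓, R4 ✓.
Only rule 2 fails.

2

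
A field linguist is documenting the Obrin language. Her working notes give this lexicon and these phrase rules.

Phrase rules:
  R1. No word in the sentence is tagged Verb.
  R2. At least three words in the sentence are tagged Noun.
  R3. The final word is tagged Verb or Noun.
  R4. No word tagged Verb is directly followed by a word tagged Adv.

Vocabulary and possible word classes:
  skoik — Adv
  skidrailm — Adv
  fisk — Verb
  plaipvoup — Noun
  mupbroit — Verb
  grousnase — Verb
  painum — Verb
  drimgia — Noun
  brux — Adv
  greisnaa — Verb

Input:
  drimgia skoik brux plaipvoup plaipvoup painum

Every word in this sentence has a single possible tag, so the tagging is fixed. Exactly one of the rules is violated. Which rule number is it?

1

Fixed tagging: Noun Adv Adv Noun Noun Verb.
Checking each rule: R1 fail, R2 pass, R3 pass, R4 pass.
Only rule 1 fails.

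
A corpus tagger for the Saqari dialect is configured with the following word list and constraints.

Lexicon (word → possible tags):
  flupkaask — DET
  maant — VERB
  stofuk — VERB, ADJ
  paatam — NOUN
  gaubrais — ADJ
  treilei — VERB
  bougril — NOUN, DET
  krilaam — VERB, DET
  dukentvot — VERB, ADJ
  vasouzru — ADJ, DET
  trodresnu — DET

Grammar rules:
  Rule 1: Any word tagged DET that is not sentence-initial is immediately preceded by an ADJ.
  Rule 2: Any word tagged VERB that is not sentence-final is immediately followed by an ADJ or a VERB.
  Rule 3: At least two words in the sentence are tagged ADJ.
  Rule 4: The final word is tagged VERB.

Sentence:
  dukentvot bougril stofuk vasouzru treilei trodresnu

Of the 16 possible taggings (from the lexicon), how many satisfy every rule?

Candidates per position — 1:dukentvot {VERB,ADJ}; 2:bougril {NOUN,DET}; 3:stofuk {VERB,ADJ}; 4:vasouzru {ADJ,DET}; 5:treilei {VERB}; 6:trodresnu {DET}.
There are 16 candidate sequences in total.
Rule 1 cannot be satisfied by any choice of tags from the lexicon.
So there is no consistent tagging.
Count = 0.

0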